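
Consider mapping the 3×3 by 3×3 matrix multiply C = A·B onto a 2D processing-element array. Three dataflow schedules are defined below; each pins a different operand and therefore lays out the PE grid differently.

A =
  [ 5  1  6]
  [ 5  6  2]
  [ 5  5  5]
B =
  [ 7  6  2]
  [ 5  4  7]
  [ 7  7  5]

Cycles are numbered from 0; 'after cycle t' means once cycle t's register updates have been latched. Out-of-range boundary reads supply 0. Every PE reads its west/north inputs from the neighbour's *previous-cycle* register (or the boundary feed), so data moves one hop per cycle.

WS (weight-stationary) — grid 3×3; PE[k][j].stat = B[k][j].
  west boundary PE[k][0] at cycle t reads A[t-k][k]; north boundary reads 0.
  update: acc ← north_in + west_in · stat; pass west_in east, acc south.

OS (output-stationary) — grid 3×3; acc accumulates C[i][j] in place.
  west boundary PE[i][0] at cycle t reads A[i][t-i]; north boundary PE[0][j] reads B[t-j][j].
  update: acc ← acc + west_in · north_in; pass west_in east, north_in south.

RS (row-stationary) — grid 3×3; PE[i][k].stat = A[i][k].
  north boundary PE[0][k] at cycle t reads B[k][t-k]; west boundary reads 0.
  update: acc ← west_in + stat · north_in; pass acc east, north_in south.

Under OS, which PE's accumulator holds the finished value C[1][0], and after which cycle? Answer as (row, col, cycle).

Under OS, C[1][0] lands at PE[1][0]:
  after 0 — PE[1][0] acc=0, pass-E 0, pass-S 0
  after 1 — PE[1][0] acc=35, pass-E 5, pass-S 7
  after 2 — PE[1][0] acc=65, pass-E 6, pass-S 5
  after 3 — PE[1][0] acc=79, pass-E 2, pass-S 7

(row, col, cycle) = (1, 0, 3)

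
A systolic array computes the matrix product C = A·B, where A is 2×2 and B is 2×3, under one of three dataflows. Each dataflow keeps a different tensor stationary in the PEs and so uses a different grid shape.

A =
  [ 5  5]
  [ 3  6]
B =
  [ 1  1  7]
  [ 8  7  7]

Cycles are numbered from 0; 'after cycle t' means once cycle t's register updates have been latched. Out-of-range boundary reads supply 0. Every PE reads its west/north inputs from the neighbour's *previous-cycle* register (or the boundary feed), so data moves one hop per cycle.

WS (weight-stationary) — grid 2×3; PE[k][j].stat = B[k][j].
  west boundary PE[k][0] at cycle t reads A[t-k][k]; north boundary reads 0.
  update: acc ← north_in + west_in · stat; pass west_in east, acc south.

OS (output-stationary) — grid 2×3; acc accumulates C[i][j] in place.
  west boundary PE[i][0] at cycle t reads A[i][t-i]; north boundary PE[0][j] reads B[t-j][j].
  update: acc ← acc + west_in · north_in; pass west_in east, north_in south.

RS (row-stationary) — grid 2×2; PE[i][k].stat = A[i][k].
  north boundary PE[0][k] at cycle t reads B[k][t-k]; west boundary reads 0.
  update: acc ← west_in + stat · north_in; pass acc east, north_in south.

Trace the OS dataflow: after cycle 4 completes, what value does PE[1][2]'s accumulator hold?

OS on a 2×3 grid — tracing PE[1][2] and its feeders:
  step 0 · PE0,2: acc=0; fwd→0 fwd↓0
  step 0 · PE1,1: acc=0; fwd→0 fwd↓0
  step 0 · PE1,2: acc=0; fwd→0 fwd↓0
  step 1 · PE0,2: acc=0; fwd→0 fwd↓0
  step 1 · PE1,1: acc=0; fwd→0 fwd↓0
  step 1 · PE1,2: acc=0; fwd→0 fwd↓0
  step 2 · PE0,2: acc=35; fwd→5 fwd↓7
  step 2 · PE1,1: acc=3; fwd→3 fwd↓1
  step 2 · PE1,2: acc=0; fwd→0 fwd↓0
  step 3 · PE0,2: acc=70; fwd→5 fwd↓7
  step 3 · PE1,1: acc=45; fwd→6 fwd↓7
  step 3 · PE1,2: acc=21; fwd→3 fwd↓7
  step 4 · PE0,2: acc=70; fwd→0 fwd↓0
  step 4 · PE1,1: acc=45; fwd→0 fwd↓0
  step 4 · PE1,2: acc=63; fwd→6 fwd↓7

PE[1][2].acc = 63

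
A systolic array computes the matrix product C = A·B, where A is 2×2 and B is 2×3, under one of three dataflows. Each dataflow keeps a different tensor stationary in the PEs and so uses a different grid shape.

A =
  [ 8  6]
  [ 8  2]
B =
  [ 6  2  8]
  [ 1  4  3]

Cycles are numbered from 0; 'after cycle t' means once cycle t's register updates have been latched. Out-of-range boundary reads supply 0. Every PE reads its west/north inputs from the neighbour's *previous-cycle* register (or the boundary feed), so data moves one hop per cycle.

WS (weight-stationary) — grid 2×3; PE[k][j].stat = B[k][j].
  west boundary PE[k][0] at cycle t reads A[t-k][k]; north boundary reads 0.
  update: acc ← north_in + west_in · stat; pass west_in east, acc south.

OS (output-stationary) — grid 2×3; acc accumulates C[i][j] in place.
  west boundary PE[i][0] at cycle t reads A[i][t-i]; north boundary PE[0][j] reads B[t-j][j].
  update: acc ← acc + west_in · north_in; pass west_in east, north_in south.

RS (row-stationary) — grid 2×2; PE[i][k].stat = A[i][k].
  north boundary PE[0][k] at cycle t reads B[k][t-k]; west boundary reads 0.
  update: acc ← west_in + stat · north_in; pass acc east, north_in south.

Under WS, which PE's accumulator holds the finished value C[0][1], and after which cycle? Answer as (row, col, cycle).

(row, col, cycle) = (1, 1, 2)

Under WS, C[0][1] lands at PE[1][1]:
  0: (1,1).acc=0  regs=<0,0>
  1: (1,1).acc=0  regs=<0,0>
  2: (1,1).acc=40  regs=<6,40>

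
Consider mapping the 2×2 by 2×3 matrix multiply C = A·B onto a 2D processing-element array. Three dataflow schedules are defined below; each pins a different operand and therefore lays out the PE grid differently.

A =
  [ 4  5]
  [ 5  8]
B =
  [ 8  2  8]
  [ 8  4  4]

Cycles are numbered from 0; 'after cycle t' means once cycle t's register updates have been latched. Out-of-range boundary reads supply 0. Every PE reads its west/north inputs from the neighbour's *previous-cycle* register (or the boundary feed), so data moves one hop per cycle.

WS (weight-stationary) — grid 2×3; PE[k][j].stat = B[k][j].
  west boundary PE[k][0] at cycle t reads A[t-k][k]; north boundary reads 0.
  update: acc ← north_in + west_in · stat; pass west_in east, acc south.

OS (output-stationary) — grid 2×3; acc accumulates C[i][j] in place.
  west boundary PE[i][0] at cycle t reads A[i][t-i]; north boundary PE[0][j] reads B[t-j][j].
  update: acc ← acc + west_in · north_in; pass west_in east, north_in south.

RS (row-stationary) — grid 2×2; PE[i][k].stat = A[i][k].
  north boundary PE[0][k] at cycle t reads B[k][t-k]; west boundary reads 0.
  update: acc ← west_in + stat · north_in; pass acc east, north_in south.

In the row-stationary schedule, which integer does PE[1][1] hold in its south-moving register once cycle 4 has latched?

RS (2×2). Following PE[1][1] plus its west/north inputs:
  [0] (0,1) acc=0 (h:0 v:0)
  [0] (1,0) acc=0 (h:0 v:0)
  [0] (1,1) acc=0 (h:0 v:0)
  [1] (0,1) acc=72 (h:72 v:8)
  [1] (1,0) acc=40 (h:40 v:8)
  [1] (1,1) acc=0 (h:0 v:0)
  [2] (0,1) acc=28 (h:28 v:4)
  [2] (1,0) acc=10 (h:10 v:2)
  [2] (1,1) acc=104 (h:104 v:8)
  [3] (0,1) acc=52 (h:52 v:4)
  [3] (1,0) acc=40 (h:40 v:8)
  [3] (1,1) acc=42 (h:42 v:4)
  [4] (0,1) acc=0 (h:0 v:0)
  [4] (1,0) acc=0 (h:0 v:0)
  [4] (1,1) acc=72 (h:72 v:4)

register = 4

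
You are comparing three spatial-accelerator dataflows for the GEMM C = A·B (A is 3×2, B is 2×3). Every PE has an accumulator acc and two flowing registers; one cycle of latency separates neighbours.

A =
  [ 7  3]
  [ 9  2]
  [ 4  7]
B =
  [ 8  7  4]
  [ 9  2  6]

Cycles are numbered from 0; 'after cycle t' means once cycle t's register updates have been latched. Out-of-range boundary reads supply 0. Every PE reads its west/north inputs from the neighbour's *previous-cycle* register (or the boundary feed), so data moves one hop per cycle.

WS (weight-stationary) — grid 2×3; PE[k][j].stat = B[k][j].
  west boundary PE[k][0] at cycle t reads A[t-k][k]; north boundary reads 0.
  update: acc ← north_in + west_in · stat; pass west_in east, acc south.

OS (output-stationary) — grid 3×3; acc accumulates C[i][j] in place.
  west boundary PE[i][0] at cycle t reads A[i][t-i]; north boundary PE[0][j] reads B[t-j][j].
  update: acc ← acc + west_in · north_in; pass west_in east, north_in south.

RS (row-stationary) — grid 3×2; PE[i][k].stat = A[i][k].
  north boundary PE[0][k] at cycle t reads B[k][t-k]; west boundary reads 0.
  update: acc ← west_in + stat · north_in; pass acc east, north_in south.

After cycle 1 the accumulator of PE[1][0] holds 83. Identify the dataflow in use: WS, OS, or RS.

Under WS (2×3), PE[1][0]:
  after 0 — PE[1][0] acc=0, pass-E 0, pass-S 0
  after 1 — PE[1][0] acc=83, pass-E 3, pass-S 83
Under OS (3×3), PE[1][0]:
  after 0 — PE[1][0] acc=0, pass-E 0, pass-S 0
  after 1 — PE[1][0] acc=72, pass-E 9, pass-S 8
Under RS (3×2), PE[1][0]:
  after 0 — PE[1][0] acc=0, pass-E 0, pass-S 0
  after 1 — PE[1][0] acc=72, pass-E 72, pass-S 8

dataflow = WS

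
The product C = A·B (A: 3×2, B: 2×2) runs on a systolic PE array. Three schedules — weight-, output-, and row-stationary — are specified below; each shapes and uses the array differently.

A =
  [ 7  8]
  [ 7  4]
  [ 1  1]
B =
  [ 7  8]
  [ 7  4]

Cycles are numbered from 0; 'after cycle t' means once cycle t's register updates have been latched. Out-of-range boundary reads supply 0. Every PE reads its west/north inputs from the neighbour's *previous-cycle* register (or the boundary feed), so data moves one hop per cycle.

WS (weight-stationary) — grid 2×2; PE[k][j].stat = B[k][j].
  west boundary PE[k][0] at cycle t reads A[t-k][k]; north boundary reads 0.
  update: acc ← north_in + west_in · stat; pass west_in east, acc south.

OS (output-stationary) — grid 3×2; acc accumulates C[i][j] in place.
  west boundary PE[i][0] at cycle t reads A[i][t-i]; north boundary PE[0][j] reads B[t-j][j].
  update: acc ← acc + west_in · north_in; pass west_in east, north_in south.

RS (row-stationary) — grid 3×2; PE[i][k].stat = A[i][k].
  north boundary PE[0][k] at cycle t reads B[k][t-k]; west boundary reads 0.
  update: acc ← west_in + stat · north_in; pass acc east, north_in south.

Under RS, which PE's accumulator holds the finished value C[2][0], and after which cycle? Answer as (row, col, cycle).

(row, col, cycle) = (2, 1, 3)

RS: C[2][0] accumulates in PE[2][1]:
  step 0 · PE2,1: acc=0; fwd→0 fwd↓0
  step 1 · PE2,1: acc=0; fwd→0 fwd↓0
  step 2 · PE2,1: acc=0; fwd→0 fwd↓0
  step 3 · PE2,1: acc=14; fwd→14 fwd↓7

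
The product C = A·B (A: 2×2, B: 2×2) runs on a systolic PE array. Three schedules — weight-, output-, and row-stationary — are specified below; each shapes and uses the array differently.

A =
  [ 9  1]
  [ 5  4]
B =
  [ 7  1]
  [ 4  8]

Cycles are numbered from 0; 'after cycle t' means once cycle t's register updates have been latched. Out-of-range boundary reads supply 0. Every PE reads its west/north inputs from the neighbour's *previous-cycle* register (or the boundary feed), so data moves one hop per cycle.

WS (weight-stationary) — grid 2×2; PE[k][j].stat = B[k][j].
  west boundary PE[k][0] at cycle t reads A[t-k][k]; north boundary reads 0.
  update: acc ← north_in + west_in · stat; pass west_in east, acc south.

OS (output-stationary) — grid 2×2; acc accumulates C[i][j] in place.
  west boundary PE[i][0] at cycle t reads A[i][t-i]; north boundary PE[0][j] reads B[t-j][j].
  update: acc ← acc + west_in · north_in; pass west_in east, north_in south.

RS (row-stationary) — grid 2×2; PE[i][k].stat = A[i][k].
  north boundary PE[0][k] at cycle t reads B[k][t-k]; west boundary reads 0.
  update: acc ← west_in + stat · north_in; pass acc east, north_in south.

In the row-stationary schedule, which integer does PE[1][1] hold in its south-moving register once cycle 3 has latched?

RS on a 2×2 grid — tracing PE[1][1] and its feeders:
  after 0 — PE[0][1] acc=0, pass-E 0, pass-S 0
  after 0 — PE[1][0] acc=0, pass-E 0, pass-S 0
  after 0 — PE[1][1] acc=0, pass-E 0, pass-S 0
  after 1 — PE[0][1] acc=67, pass-E 67, pass-S 4
  after 1 — PE[1][0] acc=35, pass-E 35, pass-S 7
  after 1 — PE[1][1] acc=0, pass-E 0, pass-S 0
  after 2 — PE[0][1] acc=17, pass-E 17, pass-S 8
  after 2 — PE[1][0] acc=5, pass-E 5, pass-S 1
  after 2 — PE[1][1] acc=51, pass-E 51, pass-S 4
  after 3 — PE[0][1] acc=0, pass-E 0, pass-S 0
  after 3 — PE[1][0] acc=0, pass-E 0, pass-S 0
  after 3 — PE[1][1] acc=37, pass-E 37, pass-S 8

register = 8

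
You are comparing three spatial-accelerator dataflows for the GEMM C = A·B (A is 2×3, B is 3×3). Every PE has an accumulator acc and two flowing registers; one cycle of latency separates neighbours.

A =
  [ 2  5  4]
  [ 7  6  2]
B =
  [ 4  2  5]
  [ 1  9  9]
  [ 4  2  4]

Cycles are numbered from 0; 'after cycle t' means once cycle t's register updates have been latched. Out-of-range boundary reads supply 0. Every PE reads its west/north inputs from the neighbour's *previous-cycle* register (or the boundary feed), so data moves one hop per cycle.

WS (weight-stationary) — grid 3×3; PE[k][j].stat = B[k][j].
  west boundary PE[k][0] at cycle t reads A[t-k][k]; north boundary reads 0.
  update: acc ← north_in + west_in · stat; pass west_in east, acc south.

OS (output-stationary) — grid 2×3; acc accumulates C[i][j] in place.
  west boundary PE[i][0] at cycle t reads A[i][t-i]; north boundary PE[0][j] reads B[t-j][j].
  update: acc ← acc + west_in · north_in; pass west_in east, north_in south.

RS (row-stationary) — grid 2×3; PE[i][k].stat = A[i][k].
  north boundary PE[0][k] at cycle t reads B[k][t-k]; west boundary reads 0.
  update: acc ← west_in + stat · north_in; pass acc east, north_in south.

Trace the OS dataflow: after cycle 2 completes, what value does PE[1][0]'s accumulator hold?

PE[1][0].acc = 34

OS (2×3). Following PE[1][0] plus its west/north inputs:
  [0] (0,0) acc=8 (h:2 v:4)
  [0] (1,0) acc=0 (h:0 v:0)
  [1] (0,0) acc=13 (h:5 v:1)
  [1] (1,0) acc=28 (h:7 v:4)
  [2] (0,0) acc=29 (h:4 v:4)
  [2] (1,0) acc=34 (h:6 v:1)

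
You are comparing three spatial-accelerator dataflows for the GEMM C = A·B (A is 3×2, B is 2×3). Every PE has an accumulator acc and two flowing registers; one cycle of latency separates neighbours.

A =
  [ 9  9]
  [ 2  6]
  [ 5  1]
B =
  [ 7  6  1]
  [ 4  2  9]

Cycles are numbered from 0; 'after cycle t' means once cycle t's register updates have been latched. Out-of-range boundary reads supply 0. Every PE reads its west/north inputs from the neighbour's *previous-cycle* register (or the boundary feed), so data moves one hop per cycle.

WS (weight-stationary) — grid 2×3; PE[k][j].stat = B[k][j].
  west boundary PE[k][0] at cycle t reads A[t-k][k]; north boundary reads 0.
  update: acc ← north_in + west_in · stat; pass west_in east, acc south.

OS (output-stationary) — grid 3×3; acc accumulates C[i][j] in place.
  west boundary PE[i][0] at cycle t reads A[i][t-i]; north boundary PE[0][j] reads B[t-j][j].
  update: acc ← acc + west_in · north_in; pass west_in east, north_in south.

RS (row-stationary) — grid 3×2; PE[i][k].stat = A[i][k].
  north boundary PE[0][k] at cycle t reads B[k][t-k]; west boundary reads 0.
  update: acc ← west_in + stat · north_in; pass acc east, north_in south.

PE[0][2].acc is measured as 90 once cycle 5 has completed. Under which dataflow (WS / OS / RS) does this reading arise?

dataflow = OS

Under WS (2×3), PE[0][2]:
  c0 r0c2: 0 / 0 / 0
  c1 r0c2: 0 / 0 / 0
  c2 r0c2: 9 / 9 / 9
  c3 r0c2: 2 / 2 / 2
  c4 r0c2: 5 / 5 / 5
  c5 r0c2: 0 / 0 / 0
Under OS (3×3), PE[0][2]:
  c0 r0c2: 0 / 0 / 0
  c1 r0c2: 0 / 0 / 0
  c2 r0c2: 9 / 9 / 1
  c3 r0c2: 90 / 9 / 9
  c4 r0c2: 90 / 0 / 0
  c5 r0c2: 90 / 0 / 0
RS: PE[0][2] is outside its 3×2 grid.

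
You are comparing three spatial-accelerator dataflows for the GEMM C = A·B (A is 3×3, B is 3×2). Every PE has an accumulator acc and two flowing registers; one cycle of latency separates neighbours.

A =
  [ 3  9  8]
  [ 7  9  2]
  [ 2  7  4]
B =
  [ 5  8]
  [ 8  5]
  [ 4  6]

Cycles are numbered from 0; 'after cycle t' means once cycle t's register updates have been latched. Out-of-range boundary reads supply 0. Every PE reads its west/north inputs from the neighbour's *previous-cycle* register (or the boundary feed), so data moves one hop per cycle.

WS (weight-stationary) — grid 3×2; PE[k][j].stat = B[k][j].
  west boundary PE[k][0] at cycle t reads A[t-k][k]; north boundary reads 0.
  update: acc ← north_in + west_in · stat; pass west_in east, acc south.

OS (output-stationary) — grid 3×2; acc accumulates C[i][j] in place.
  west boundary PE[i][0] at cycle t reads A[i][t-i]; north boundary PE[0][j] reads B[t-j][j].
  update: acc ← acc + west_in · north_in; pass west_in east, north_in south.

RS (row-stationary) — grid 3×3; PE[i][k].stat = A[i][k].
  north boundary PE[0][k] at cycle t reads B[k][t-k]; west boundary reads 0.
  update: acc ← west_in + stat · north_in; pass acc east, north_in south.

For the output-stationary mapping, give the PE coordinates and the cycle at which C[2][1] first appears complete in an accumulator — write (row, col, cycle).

Under OS, C[2][1] lands at PE[2][1]:
  t=0 PE[2][1]: acc=0 h=0 v=0
  t=1 PE[2][1]: acc=0 h=0 v=0
  t=2 PE[2][1]: acc=0 h=0 v=0
  t=3 PE[2][1]: acc=16 h=2 v=8
  t=4 PE[2][1]: acc=51 h=7 v=5
  t=5 PE[2][1]: acc=75 h=4 v=6

(row, col, cycle) = (2, 1, 5)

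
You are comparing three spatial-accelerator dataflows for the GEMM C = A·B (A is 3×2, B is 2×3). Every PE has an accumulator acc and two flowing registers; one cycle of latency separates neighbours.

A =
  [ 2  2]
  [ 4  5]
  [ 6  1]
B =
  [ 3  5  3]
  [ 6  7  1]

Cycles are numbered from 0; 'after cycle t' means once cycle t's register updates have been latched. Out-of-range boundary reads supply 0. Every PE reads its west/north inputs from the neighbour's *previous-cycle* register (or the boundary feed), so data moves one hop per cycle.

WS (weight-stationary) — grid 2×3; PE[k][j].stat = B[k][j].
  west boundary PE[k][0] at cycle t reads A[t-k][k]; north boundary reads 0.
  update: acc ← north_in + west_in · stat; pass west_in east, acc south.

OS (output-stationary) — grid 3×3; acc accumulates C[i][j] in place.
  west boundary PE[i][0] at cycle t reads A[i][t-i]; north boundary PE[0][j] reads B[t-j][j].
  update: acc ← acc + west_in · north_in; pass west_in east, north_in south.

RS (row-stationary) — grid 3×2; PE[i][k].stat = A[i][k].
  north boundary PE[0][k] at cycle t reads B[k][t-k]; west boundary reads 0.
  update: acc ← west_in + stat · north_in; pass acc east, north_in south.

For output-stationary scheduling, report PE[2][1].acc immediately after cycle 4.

PE[2][1].acc = 37

OS on a 3×3 grid — tracing PE[2][1] and its feeders:
  step 0 · PE1,1: acc=0; fwd→0 fwd↓0
  step 0 · PE2,0: acc=0; fwd→0 fwd↓0
  step 0 · PE2,1: acc=0; fwd→0 fwd↓0
  step 1 · PE1,1: acc=0; fwd→0 fwd↓0
  step 1 · PE2,0: acc=0; fwd→0 fwd↓0
  step 1 · PE2,1: acc=0; fwd→0 fwd↓0
  step 2 · PE1,1: acc=20; fwd→4 fwd↓5
  step 2 · PE2,0: acc=18; fwd→6 fwd↓3
  step 2 · PE2,1: acc=0; fwd→0 fwd↓0
  step 3 · PE1,1: acc=55; fwd→5 fwd↓7
  step 3 · PE2,0: acc=24; fwd→1 fwd↓6
  step 3 · PE2,1: acc=30; fwd→6 fwd↓5
  step 4 · PE1,1: acc=55; fwd→0 fwd↓0
  step 4 · PE2,0: acc=24; fwd→0 fwd↓0
  step 4 · PE2,1: acc=37; fwd→1 fwd↓7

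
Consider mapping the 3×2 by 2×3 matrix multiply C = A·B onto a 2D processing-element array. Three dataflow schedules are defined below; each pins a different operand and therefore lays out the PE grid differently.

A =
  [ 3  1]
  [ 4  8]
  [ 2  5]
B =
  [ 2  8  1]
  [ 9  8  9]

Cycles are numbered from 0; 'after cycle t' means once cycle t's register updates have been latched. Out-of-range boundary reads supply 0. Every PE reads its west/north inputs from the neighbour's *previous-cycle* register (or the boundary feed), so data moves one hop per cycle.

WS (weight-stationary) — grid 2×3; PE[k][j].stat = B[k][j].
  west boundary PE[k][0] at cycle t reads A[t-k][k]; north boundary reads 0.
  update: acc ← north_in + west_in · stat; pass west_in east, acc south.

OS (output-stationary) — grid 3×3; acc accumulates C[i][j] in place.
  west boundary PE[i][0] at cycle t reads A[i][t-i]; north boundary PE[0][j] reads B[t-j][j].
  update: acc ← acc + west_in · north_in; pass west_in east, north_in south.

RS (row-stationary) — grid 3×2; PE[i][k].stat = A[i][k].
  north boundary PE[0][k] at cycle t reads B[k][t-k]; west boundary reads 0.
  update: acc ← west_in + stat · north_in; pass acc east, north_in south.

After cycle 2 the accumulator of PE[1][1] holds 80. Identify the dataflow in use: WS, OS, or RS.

Under WS (2×3), PE[1][1]:
  step 0 · PE1,1: acc=0; fwd→0 fwd↓0
  step 1 · PE1,1: acc=0; fwd→0 fwd↓0
  step 2 · PE1,1: acc=32; fwd→1 fwd↓32
Under OS (3×3), PE[1][1]:
  step 0 · PE1,1: acc=0; fwd→0 fwd↓0
  step 1 · PE1,1: acc=0; fwd→0 fwd↓0
  step 2 · PE1,1: acc=32; fwd→4 fwd↓8
Under RS (3×2), PE[1][1]:
  step 0 · PE1,1: acc=0; fwd→0 fwd↓0
  step 1 · PE1,1: acc=0; fwd→0 fwd↓0
  step 2 · PE1,1: acc=80; fwd→80 fwd↓9

dataflow = RS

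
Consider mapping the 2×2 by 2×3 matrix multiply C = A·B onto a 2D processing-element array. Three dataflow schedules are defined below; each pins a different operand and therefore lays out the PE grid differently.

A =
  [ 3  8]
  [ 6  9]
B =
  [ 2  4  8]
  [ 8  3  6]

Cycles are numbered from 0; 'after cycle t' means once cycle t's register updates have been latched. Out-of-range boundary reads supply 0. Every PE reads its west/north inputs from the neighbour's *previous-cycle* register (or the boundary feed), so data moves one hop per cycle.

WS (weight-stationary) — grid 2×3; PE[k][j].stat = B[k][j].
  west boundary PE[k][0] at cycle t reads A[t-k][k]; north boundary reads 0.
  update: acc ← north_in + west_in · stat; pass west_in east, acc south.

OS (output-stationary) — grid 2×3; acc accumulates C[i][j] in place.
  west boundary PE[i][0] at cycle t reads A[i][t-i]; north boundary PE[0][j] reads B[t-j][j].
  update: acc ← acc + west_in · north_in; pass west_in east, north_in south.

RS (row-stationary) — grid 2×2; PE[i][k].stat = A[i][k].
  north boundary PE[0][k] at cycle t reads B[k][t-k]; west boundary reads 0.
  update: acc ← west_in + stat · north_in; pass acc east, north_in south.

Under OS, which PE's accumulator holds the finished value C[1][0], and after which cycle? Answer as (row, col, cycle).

OS — PE[1][0] is where C[1][0] collects:
  0: (1,0).acc=0  regs=<0,0>
  1: (1,0).acc=12  regs=<6,2>
  2: (1,0).acc=84  regs=<9,8>

(row, col, cycle) = (1, 0, 2)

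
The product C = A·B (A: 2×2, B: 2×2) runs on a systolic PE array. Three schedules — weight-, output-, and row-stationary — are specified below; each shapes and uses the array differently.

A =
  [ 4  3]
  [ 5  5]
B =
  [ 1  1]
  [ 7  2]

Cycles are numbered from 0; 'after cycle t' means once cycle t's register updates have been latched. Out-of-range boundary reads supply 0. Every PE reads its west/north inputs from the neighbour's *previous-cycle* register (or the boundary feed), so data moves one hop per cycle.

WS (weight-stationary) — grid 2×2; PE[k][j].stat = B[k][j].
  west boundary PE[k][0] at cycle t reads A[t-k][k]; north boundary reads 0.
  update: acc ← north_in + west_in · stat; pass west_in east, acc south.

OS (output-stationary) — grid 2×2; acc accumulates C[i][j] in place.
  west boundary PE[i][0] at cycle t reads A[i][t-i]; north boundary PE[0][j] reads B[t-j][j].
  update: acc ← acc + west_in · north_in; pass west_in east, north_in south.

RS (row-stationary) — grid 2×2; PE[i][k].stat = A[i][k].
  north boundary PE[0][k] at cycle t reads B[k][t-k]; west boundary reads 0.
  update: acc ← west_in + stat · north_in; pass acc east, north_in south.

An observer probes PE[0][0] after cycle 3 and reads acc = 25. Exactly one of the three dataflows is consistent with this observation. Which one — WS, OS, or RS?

— WS: 2×2; PE[0][0] trace:
  t=0 PE[0][0]: acc=4 h=4 v=4
  t=1 PE[0][0]: acc=5 h=5 v=5
  t=2 PE[0][0]: acc=0 h=0 v=0
  t=3 PE[0][0]: acc=0 h=0 v=0
— OS: 2×2; PE[0][0] trace:
  t=0 PE[0][0]: acc=4 h=4 v=1
  t=1 PE[0][0]: acc=25 h=3 v=7
  t=2 PE[0][0]: acc=25 h=0 v=0
  t=3 PE[0][0]: acc=25 h=0 v=0
— RS: 2×2; PE[0][0] trace:
  t=0 PE[0][0]: acc=4 h=4 v=1
  t=1 PE[0][0]: acc=4 h=4 v=1
  t=2 PE[0][0]: acc=0 h=0 v=0
  t=3 PE[0][0]: acc=0 h=0 v=0

dataflow = OS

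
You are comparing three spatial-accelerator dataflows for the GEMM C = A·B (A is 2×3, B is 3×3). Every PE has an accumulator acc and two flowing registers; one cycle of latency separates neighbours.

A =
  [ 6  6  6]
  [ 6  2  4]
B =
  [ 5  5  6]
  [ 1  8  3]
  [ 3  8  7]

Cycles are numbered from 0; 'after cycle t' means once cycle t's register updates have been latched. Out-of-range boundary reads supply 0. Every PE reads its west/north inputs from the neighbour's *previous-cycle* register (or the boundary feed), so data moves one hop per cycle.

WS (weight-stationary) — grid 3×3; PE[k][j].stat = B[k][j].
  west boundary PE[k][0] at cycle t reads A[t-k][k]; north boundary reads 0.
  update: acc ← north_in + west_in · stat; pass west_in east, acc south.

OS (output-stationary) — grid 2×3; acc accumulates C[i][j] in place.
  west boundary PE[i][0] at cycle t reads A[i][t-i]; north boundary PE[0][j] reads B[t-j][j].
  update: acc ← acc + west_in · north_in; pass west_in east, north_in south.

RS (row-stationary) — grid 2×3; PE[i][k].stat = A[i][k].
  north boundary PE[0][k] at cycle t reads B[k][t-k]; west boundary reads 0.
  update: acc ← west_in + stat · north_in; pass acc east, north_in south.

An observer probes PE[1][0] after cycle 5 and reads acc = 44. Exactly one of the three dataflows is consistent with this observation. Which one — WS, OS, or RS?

dataflow = OS

WS [3×3] PE[1][0] across cycles:
  @0  [1,0]  acc 0  |  →0  ↓0
  @1  [1,0]  acc 36  |  →6  ↓36
  @2  [1,0]  acc 32  |  →2  ↓32
  @3  [1,0]  acc 0  |  →0  ↓0
  @4  [1,0]  acc 0  |  →0  ↓0
  @5  [1,0]  acc 0  |  →0  ↓0
OS [2×3] PE[1][0] across cycles:
  @0  [1,0]  acc 0  |  →0  ↓0
  @1  [1,0]  acc 30  |  →6  ↓5
  @2  [1,0]  acc 32  |  →2  ↓1
  @3  [1,0]  acc 44  |  →4  ↓3
  @4  [1,0]  acc 44  |  →0  ↓0
  @5  [1,0]  acc 44  |  →0  ↓0
RS [2×3] PE[1][0] across cycles:
  @0  [1,0]  acc 0  |  →0  ↓0
  @1  [1,0]  acc 30  |  →30  ↓5
  @2  [1,0]  acc 30  |  →30  ↓5
  @3  [1,0]  acc 36  |  →36  ↓6
  @4  [1,0]  acc 0  |  →0  ↓0
  @5  [1,0]  acc 0  |  →0  ↓0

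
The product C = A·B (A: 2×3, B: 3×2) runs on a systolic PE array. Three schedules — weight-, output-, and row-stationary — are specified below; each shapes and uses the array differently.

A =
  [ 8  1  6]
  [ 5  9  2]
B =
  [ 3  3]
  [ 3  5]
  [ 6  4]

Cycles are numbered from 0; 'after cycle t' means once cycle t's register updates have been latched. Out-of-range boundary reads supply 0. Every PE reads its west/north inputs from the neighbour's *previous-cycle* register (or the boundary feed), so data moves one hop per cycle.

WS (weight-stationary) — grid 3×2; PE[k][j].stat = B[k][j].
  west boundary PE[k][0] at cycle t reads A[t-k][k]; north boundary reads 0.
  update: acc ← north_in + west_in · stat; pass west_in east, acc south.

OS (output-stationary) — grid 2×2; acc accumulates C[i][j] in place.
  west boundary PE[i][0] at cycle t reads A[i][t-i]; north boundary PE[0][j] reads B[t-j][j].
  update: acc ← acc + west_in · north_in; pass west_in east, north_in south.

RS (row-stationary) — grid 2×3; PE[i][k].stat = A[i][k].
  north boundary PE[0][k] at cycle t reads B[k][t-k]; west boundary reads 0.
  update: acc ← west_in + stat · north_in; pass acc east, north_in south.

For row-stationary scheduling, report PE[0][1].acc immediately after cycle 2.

Tracing RS — 2×3 array, target PE[0][1]:
  t=0 PE[0][0]: acc=24 h=24 v=3
  t=0 PE[0][1]: acc=0 h=0 v=0
  t=1 PE[0][0]: acc=24 h=24 v=3
  t=1 PE[0][1]: acc=27 h=27 v=3
  t=2 PE[0][0]: acc=0 h=0 v=0
  t=2 PE[0][1]: acc=29 h=29 v=5

PE[0][1].acc = 29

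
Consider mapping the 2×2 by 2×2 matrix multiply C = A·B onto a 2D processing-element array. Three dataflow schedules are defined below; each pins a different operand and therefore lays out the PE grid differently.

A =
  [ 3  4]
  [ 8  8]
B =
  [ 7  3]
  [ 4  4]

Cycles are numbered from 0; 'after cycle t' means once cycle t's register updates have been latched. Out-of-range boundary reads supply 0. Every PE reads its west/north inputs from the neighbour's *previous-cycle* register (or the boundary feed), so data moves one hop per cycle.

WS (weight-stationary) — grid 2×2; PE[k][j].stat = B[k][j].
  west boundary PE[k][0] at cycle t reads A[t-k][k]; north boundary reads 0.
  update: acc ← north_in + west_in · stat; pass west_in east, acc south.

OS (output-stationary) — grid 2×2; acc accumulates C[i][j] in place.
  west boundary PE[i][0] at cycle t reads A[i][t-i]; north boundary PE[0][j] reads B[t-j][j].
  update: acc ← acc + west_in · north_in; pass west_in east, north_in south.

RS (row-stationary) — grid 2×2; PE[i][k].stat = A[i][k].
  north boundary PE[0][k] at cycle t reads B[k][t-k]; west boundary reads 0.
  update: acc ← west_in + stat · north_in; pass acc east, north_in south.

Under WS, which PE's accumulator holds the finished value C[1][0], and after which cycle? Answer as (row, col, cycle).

WS: C[1][0] accumulates in PE[1][0]:
  0: (1,0).acc=0  regs=<0,0>
  1: (1,0).acc=37  regs=<4,37>
  2: (1,0).acc=88  regs=<8,88>

(row, col, cycle) = (1, 0, 2)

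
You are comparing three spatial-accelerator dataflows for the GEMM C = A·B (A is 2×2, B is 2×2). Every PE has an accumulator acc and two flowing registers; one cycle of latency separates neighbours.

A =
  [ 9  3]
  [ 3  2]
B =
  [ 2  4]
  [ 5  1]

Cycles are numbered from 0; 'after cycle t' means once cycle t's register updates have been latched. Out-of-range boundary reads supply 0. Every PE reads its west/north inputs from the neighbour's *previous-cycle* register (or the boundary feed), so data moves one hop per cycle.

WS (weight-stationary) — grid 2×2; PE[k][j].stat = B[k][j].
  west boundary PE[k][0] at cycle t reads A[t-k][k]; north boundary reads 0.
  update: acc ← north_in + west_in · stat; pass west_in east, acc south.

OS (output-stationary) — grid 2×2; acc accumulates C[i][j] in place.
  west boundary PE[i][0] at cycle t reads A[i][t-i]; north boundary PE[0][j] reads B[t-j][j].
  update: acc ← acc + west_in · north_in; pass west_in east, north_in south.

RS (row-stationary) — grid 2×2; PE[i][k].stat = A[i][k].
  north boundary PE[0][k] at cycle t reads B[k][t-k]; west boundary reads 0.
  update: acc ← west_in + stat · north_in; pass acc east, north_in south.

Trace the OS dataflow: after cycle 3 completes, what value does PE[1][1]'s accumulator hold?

PE[1][1].acc = 14

OS (2×2). Following PE[1][1] plus its west/north inputs:
  cycle 0: PE[0][1] → acc 0, east 0, south 0
  cycle 0: PE[1][0] → acc 0, east 0, south 0
  cycle 0: PE[1][1] → acc 0, east 0, south 0
  cycle 1: PE[0][1] → acc 36, east 9, south 4
  cycle 1: PE[1][0] → acc 6, east 3, south 2
  cycle 1: PE[1][1] → acc 0, east 0, south 0
  cycle 2: PE[0][1] → acc 39, east 3, south 1
  cycle 2: PE[1][0] → acc 16, east 2, south 5
  cycle 2: PE[1][1] → acc 12, east 3, south 4
  cycle 3: PE[0][1] → acc 39, east 0, south 0
  cycle 3: PE[1][0] → acc 16, east 0, south 0
  cycle 3: PE[1][1] → acc 14, east 2, south 1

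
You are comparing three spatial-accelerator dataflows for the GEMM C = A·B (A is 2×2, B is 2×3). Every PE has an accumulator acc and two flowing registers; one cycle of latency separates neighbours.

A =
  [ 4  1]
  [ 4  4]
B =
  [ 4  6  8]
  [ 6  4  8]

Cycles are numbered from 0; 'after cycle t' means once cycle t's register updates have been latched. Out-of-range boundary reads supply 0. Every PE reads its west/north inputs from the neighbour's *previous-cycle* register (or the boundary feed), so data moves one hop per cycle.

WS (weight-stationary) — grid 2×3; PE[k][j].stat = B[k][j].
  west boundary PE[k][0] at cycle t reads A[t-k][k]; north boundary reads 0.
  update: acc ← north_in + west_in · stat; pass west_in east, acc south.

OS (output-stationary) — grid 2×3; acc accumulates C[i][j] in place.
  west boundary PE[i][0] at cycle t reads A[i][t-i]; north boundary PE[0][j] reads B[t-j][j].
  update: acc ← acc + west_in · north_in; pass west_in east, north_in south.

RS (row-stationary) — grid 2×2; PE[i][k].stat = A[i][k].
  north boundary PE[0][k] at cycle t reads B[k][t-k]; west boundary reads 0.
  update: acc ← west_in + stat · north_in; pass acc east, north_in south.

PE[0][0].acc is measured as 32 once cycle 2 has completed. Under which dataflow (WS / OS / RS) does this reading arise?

— WS: 2×3; PE[0][0] trace:
  c0 r0c0: 16 / 4 / 16
  c1 r0c0: 16 / 4 / 16
  c2 r0c0: 0 / 0 / 0
— OS: 2×3; PE[0][0] trace:
  c0 r0c0: 16 / 4 / 4
  c1 r0c0: 22 / 1 / 6
  c2 r0c0: 22 / 0 / 0
— RS: 2×2; PE[0][0] trace:
  c0 r0c0: 16 / 16 / 4
  c1 r0c0: 24 / 24 / 6
  c2 r0c0: 32 / 32 / 8

dataflow = RS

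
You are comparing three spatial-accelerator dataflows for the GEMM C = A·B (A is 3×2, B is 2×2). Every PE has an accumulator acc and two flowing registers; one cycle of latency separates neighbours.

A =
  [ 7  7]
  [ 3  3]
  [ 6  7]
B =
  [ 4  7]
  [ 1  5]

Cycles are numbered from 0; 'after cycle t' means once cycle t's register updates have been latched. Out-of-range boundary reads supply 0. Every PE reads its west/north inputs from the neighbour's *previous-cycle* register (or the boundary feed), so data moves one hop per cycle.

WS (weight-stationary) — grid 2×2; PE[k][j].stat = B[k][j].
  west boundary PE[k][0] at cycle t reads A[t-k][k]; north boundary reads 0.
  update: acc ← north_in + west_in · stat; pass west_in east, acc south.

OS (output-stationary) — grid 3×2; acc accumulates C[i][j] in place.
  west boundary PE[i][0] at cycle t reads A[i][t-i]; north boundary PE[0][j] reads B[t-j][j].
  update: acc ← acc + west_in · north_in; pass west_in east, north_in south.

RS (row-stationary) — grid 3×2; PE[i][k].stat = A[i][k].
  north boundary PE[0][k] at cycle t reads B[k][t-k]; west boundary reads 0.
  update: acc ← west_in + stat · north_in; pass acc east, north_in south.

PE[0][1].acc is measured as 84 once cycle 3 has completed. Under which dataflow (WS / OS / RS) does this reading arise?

Under WS (2×2), PE[0][1]:
  [0] (0,1) acc=0 (h:0 v:0)
  [1] (0,1) acc=49 (h:7 v:49)
  [2] (0,1) acc=21 (h:3 v:21)
  [3] (0,1) acc=42 (h:6 v:42)
Under OS (3×2), PE[0][1]:
  [0] (0,1) acc=0 (h:0 v:0)
  [1] (0,1) acc=49 (h:7 v:7)
  [2] (0,1) acc=84 (h:7 v:5)
  [3] (0,1) acc=84 (h:0 v:0)
Under RS (3×2), PE[0][1]:
  [0] (0,1) acc=0 (h:0 v:0)
  [1] (0,1) acc=35 (h:35 v:1)
  [2] (0,1) acc=84 (h:84 v:5)
  [3] (0,1) acc=0 (h:0 v:0)

dataflow = OS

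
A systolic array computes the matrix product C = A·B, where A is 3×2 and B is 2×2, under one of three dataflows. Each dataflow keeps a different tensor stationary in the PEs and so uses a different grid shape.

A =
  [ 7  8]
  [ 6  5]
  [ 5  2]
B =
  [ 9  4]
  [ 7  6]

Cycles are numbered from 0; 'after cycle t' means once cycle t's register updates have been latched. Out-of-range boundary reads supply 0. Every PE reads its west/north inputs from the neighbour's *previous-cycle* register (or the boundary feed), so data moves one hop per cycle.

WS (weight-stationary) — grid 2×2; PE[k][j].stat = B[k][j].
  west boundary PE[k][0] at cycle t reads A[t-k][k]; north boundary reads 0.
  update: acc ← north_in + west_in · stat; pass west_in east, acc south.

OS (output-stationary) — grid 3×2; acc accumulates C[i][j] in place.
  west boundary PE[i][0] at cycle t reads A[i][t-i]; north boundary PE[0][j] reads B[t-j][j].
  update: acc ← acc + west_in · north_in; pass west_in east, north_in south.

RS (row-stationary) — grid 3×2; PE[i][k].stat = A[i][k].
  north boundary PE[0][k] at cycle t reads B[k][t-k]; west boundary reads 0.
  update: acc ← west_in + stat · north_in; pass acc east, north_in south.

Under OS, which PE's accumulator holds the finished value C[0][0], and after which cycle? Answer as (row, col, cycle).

(row, col, cycle) = (0, 0, 1)

OS: C[0][0] accumulates in PE[0][0]:
  t=0 PE[0][0]: acc=63 h=7 v=9
  t=1 PE[0][0]: acc=119 h=8 v=7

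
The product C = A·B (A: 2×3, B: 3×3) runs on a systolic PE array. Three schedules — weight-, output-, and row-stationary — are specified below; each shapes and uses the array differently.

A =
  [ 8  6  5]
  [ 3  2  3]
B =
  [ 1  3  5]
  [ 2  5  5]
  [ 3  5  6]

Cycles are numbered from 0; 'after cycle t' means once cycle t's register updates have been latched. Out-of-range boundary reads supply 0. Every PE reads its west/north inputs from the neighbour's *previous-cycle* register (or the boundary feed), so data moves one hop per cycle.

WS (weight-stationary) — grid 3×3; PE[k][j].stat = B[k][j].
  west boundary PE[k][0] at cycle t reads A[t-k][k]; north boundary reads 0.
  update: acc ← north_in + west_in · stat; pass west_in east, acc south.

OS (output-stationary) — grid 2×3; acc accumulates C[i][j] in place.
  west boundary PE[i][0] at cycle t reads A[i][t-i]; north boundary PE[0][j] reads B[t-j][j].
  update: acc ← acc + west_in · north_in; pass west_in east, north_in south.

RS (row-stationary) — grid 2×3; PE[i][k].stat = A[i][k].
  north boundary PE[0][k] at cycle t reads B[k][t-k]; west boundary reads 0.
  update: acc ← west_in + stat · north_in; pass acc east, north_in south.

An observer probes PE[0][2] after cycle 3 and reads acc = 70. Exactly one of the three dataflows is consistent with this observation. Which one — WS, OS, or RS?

WS [3×3] PE[0][2] across cycles:
  cycle 0: PE[0][2] → acc 0, east 0, south 0
  cycle 1: PE[0][2] → acc 0, east 0, south 0
  cycle 2: PE[0][2] → acc 40, east 8, south 40
  cycle 3: PE[0][2] → acc 15, east 3, south 15
OS [2×3] PE[0][2] across cycles:
  cycle 0: PE[0][2] → acc 0, east 0, south 0
  cycle 1: PE[0][2] → acc 0, east 0, south 0
  cycle 2: PE[0][2] → acc 40, east 8, south 5
  cycle 3: PE[0][2] → acc 70, east 6, south 5
RS [2×3] PE[0][2] across cycles:
  cycle 0: PE[0][2] → acc 0, east 0, south 0
  cycle 1: PE[0][2] → acc 0, east 0, south 0
  cycle 2: PE[0][2] → acc 35, east 35, south 3
  cycle 3: PE[0][2] → acc 79, east 79, south 5

dataflow = OS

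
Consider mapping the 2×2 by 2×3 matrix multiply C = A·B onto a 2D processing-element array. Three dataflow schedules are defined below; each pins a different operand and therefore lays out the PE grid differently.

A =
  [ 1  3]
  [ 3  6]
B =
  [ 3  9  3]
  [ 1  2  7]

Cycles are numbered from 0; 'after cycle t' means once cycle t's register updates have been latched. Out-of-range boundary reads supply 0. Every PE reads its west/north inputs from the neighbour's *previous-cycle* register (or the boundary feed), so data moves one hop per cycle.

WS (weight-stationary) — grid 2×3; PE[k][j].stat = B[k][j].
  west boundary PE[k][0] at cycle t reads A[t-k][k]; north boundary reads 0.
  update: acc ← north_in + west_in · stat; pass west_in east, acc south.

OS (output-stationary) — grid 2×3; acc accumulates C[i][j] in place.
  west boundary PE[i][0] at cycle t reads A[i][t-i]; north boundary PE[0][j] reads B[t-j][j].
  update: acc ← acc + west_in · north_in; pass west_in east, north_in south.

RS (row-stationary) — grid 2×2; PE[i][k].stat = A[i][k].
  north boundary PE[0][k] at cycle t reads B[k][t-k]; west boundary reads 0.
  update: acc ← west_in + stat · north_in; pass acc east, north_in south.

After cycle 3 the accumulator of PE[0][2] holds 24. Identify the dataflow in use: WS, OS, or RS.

— WS: 2×3; PE[0][2] trace:
  after 0 — PE[0][2] acc=0, pass-E 0, pass-S 0
  after 1 — PE[0][2] acc=0, pass-E 0, pass-S 0
  after 2 — PE[0][2] acc=3, pass-E 1, pass-S 3
  after 3 — PE[0][2] acc=9, pass-E 3, pass-S 9
— OS: 2×3; PE[0][2] trace:
  after 0 — PE[0][2] acc=0, pass-E 0, pass-S 0
  after 1 — PE[0][2] acc=0, pass-E 0, pass-S 0
  after 2 — PE[0][2] acc=3, pass-E 1, pass-S 3
  after 3 — PE[0][2] acc=24, pass-E 3, pass-S 7
RS: PE[0][2] is outside its 2×2 grid.

dataflow = OS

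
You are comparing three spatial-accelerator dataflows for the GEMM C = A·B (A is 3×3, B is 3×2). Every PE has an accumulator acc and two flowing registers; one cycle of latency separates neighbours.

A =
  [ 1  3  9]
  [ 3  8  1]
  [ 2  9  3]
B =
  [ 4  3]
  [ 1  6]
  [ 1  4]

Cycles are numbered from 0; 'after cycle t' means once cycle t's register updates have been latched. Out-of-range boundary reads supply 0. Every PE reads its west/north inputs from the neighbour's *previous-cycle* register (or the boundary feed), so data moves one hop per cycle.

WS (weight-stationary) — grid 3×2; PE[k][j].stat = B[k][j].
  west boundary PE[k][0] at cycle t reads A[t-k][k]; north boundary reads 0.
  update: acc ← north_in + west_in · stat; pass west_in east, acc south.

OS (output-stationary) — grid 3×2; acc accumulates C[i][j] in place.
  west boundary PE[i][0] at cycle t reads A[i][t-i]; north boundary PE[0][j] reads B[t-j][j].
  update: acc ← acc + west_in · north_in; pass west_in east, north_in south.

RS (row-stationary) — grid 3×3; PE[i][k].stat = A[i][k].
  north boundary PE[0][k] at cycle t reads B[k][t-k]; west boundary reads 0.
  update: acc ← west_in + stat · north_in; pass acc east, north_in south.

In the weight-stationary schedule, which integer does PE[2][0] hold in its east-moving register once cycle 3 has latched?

Tracing WS — 3×2 array, target PE[2][0]:
  c0 r1c0: 0 / 0 / 0
  c0 r2c0: 0 / 0 / 0
  c1 r1c0: 7 / 3 / 7
  c1 r2c0: 0 / 0 / 0
  c2 r1c0: 20 / 8 / 20
  c2 r2c0: 16 / 9 / 16
  c3 r1c0: 17 / 9 / 17
  c3 r2c0: 21 / 1 / 21

register = 1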